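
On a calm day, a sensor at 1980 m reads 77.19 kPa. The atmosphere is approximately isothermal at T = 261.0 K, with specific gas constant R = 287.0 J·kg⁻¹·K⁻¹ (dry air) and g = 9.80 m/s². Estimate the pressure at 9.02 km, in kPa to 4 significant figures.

Scale height: H = RT/g = 287.0 × 261.0 / 9.80 = 7643.6 m.
Between two levels, P₂ = P₁ exp(−Δz/H) with Δz = z₂ − z₁.
Δz = 9020.0 − 1980.0 = 7040.0 m; Δz/H = 7040.0/7643.6 = 0.92103.
P₂ = 77.19 × exp(−0.92103) = 77.19 × 0.39811 = 30.730 kPa.

P ≈ 30.73 kPa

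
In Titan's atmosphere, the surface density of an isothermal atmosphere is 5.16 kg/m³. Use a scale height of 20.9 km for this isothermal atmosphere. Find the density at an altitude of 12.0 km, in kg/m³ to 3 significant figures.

In an isothermal atmosphere, density decays like pressure: ρ = ρ₀ exp(−z/H).
z/H = 12000/20900 = 0.57416; exp(−0.57416) = 0.56318.
ρ = 5.16 × 0.56318 = 2.9060 kg/m³.

ρ ≈ 2.91 kg/m³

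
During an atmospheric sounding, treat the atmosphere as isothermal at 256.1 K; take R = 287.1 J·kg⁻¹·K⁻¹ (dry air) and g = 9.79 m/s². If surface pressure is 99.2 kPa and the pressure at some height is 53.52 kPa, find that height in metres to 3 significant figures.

z ≈ 4630 m

Scale height: H = RT/g = 287.1 × 256.1 / 9.79 = 7510.3 m.
Invert the barometric formula: z = H ln(P₀/P).
P₀/P = 99.2/53.52 = 1.8535; ln(1.8535) = 0.61708.
z = 7510.3 × 0.61708 = 4634.5 m.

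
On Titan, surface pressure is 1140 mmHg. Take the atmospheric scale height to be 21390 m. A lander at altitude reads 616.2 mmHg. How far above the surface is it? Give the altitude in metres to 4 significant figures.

Invert the barometric formula: z = H ln(P₀/P).
P₀/P = 1140/616.2 = 1.8500; ln(1.8500) = 0.61519.
z = 21390 × 0.61519 = 13159 m.

z ≈ 13160 m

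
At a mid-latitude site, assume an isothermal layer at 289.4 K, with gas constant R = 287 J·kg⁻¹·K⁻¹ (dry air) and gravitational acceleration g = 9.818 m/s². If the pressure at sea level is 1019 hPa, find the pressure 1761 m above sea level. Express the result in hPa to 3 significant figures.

Scale height: H = RT/g = 287 × 289.4 / 9.818 = 8459.7 m.
Barometric formula: P = P₀ exp(−z/H).
z/H = 1761.0/8459.7 = 0.20816; exp(−0.20816) = 0.81208.
P = 1019 × 0.81208 = 827.51 hPa.

P ≈ 828 hPa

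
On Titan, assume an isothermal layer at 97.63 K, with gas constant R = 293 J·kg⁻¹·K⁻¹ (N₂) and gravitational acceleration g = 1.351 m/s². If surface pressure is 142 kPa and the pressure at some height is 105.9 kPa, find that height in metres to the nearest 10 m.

z ≈ 6210 m

Scale height: H = RT/g = 293 × 97.63 / 1.351 = 21174 m.
Invert the barometric formula: z = H ln(P₀/P).
P₀/P = 142/105.9 = 1.3409; ln(1.3409) = 0.29334.
z = 21174 × 0.29334 = 6211.2 m.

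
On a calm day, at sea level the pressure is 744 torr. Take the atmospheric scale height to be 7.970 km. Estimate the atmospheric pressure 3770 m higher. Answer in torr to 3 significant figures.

P ≈ 464 torr

Barometric formula: P = P₀ exp(−z/H).
z/H = 3770.0/7970.0 = 0.47302; exp(−0.47302) = 0.62312.
P = 744 × 0.62312 = 463.60 torr.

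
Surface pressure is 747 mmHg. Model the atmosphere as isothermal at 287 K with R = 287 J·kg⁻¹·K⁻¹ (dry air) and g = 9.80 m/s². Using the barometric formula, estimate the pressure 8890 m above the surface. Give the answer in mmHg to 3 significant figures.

P ≈ 259 mmHg

Scale height: H = RT/g = 287 × 287 / 9.80 = 8405.0 m.
Barometric formula: P = P₀ exp(−z/H).
z/H = 8890.0/8405.0 = 1.0577; exp(−1.0577) = 0.34725.
P = 747 × 0.34725 = 259.40 mmHg.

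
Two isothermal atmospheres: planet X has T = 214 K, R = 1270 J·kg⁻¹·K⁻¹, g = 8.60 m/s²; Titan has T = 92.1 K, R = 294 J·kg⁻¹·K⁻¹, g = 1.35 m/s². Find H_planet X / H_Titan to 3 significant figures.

H = RT/g for each body.
H_planet X = 1270 × 214 / 8.60 = 31602 m.
H_Titan = 294 × 92.1 / 1.35 = 20057 m.
H_planet X/H_Titan = 31602/20057 = 1.5756.

H_planet X/H_Titan ≈ 1.58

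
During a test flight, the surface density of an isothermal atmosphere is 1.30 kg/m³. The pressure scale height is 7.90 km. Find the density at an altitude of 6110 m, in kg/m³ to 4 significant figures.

ρ ≈ 0.5999 kg/m³

In an isothermal atmosphere, density decays like pressure: ρ = ρ₀ exp(−z/H).
z/H = 6110.0/7900.0 = 0.77342; exp(−0.77342) = 0.46143.
ρ = 1.30 × 0.46143 = 0.59986 kg/m³.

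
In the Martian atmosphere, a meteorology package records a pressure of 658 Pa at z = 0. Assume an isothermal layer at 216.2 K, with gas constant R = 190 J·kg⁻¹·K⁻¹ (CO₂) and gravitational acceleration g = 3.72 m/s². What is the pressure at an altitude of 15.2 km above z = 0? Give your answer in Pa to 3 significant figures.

Scale height: H = RT/g = 190 × 216.2 / 3.72 = 11042 m.
Barometric formula: P = P₀ exp(−z/H).
z/H = 15200/11042 = 1.3766; exp(−1.3766) = 0.25244.
P = 658 × 0.25244 = 166.11 Pa.

P ≈ 166 Pa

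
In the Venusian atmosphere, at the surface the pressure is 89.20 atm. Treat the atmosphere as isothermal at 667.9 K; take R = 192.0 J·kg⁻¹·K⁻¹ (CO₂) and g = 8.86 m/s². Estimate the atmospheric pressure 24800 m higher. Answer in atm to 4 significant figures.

Scale height: H = RT/g = 192.0 × 667.9 / 8.86 = 14474 m.
Barometric formula: P = P₀ exp(−z/H).
z/H = 24800/14474 = 1.7134; exp(−1.7134) = 0.18025.
P = 89.20 × 0.18025 = 16.078 atm.

P ≈ 16.08 atm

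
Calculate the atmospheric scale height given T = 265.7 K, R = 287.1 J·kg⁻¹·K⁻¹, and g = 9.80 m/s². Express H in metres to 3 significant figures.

The scale height of an isothermal atmosphere is H = RT/g.
H = 287.1 × 265.7 / 9.80 = 76282/9.80 = 7783.9 m.

H ≈ 7780 m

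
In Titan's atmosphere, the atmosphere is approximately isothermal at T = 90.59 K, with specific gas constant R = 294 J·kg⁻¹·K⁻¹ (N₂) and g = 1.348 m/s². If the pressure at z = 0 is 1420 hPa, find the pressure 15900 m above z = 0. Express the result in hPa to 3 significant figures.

Scale height: H = RT/g = 294 × 90.59 / 1.348 = 19758 m.
Barometric formula: P = P₀ exp(−z/H).
z/H = 15900/19758 = 0.80474; exp(−0.80474) = 0.44720.
P = 1420 × 0.44720 = 635.02 hPa.

P ≈ 635 hPa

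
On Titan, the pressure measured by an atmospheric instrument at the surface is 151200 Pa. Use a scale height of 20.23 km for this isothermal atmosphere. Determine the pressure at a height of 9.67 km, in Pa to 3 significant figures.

Barometric formula: P = P₀ exp(−z/H).
z/H = 9670.0/20230 = 0.47800; exp(−0.47800) = 0.62002.
P = 151200 × 0.62002 = 93747 Pa.

P ≈ 93700 Pa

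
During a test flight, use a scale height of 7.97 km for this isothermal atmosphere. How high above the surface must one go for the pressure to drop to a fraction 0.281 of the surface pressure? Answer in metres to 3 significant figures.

Set P/P₀ = exp(−z/H) = 0.281, so z = −H ln(0.281).
−ln(0.281) = 1.2694; z = 7970.0 × 1.2694 = 10117 m.

z ≈ 10100 m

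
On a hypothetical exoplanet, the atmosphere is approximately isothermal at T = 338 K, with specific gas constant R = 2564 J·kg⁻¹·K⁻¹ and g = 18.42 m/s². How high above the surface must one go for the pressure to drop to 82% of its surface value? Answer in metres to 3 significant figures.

z ≈ 9340 m

Scale height: H = RT/g = 2564 × 338 / 18.42 = 47048 m.
Set P/P₀ = exp(−z/H) = 0.82, so z = −H ln(0.82).
−ln(0.82) = 0.19845; z = 47048 × 0.19845 = 9336.7 m.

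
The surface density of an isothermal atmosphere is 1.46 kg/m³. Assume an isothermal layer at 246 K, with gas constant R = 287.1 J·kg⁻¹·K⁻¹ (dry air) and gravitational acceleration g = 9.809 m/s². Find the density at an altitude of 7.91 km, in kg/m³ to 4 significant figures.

Scale height: H = RT/g = 287.1 × 246 / 9.809 = 7200.2 m.
In an isothermal atmosphere, density decays like pressure: ρ = ρ₀ exp(−z/H).
z/H = 7910.0/7200.2 = 1.0986; exp(−1.0986) = 0.33334.
ρ = 1.46 × 0.33334 = 0.48668 kg/m³.

ρ ≈ 0.4867 kg/m³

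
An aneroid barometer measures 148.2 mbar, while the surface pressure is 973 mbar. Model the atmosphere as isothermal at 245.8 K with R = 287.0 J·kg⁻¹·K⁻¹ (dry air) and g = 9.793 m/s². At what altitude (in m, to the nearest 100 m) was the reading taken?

z ≈ 13600 m

Scale height: H = RT/g = 287.0 × 245.8 / 9.793 = 7203.6 m.
Invert the barometric formula: z = H ln(P₀/P).
P₀/P = 973/148.2 = 6.5655; ln(6.5655) = 1.8818.
z = 7203.6 × 1.8818 = 13556 m.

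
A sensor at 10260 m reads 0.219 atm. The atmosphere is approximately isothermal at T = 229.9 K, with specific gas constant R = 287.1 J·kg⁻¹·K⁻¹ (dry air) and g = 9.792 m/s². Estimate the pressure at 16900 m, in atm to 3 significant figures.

P ≈ 0.0818 atm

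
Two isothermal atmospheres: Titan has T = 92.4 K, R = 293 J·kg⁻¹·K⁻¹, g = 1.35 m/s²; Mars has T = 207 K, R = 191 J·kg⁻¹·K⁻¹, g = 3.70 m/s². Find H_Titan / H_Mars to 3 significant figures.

H_Titan/H_Mars ≈ 1.88

H = RT/g for each body.
H_Titan = 293 × 92.4 / 1.35 = 20054 m.
H_Mars = 191 × 207 / 3.70 = 10686 m.
H_Titan/H_Mars = 20054/10686 = 1.8767.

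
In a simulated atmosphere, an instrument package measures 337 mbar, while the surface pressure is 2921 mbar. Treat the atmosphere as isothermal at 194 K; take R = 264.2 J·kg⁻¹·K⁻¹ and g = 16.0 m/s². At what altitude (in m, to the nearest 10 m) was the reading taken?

Scale height: H = RT/g = 264.2 × 194 / 16.0 = 3203.4 m.
Invert the barometric formula: z = H ln(P₀/P).
P₀/P = 2921/337 = 8.6677; ln(8.6677) = 2.1596.
z = 3203.4 × 2.1596 = 6918.1 m.

z ≈ 6920 m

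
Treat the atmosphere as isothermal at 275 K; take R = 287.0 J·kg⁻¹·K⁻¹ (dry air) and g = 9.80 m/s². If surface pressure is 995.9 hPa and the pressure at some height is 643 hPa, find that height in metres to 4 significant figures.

Scale height: H = RT/g = 287.0 × 275 / 9.80 = 8053.6 m.
Invert the barometric formula: z = H ln(P₀/P).
P₀/P = 995.9/643 = 1.5488; ln(1.5488) = 0.43748.
z = 8053.6 × 0.43748 = 3523.3 m.

z ≈ 3523 m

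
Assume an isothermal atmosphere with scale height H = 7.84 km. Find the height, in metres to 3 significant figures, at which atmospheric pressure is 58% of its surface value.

z ≈ 4270 m

Set P/P₀ = exp(−z/H) = 0.58, so z = −H ln(0.58).
−ln(0.58) = 0.54473; z = 7840.0 × 0.54473 = 4270.7 m.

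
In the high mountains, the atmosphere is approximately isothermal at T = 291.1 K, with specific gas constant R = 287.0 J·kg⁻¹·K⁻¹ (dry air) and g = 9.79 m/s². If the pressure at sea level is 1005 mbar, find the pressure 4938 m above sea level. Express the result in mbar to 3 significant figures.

P ≈ 563 mbar

Scale height: H = RT/g = 287.0 × 291.1 / 9.79 = 8533.8 m.
Barometric formula: P = P₀ exp(−z/H).
z/H = 4938.0/8533.8 = 0.57864; exp(−0.57864) = 0.56066.
P = 1005 × 0.56066 = 563.46 mbar.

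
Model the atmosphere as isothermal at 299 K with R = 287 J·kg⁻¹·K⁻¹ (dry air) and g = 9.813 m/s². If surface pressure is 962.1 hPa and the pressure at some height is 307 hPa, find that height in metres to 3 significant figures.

z ≈ 9990 m

Scale height: H = RT/g = 287 × 299 / 9.813 = 8744.8 m.
Invert the barometric formula: z = H ln(P₀/P).
P₀/P = 962.1/307 = 3.1339; ln(3.1339) = 1.1423.
z = 8744.8 × 1.1423 = 9989.2 m.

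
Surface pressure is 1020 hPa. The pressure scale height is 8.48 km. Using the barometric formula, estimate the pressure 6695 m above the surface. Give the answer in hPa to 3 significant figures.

Barometric formula: P = P₀ exp(−z/H).
z/H = 6695.0/8480.0 = 0.78950; exp(−0.78950) = 0.45407.
P = 1020 × 0.45407 = 463.15 hPa.

P ≈ 463 hPa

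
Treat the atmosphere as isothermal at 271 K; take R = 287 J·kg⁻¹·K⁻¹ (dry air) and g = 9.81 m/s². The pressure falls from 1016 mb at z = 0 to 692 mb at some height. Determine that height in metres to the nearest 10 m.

Scale height: H = RT/g = 287 × 271 / 9.81 = 7928.3 m.
Invert the barometric formula: z = H ln(P₀/P).
P₀/P = 1016/692 = 1.4682; ln(1.4682) = 0.38404.
z = 7928.3 × 0.38404 = 3044.8 m.

z ≈ 3040 m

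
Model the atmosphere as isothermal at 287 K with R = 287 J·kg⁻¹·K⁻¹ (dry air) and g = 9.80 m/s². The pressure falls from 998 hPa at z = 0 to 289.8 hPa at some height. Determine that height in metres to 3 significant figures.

z ≈ 10400 m

Scale height: H = RT/g = 287 × 287 / 9.80 = 8405.0 m.
Invert the barometric formula: z = H ln(P₀/P).
P₀/P = 998/289.8 = 3.4438; ln(3.4438) = 1.2366.
z = 8405.0 × 1.2366 = 10394 m.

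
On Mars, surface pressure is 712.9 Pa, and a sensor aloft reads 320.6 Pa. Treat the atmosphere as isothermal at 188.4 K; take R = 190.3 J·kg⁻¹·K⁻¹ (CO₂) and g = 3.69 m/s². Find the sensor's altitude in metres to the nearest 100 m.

z ≈ 7800 m

Scale height: H = RT/g = 190.3 × 188.4 / 3.69 = 9716.1 m.
Invert the barometric formula: z = H ln(P₀/P).
P₀/P = 712.9/320.6 = 2.2236; ln(2.2236) = 0.79913.
z = 9716.1 × 0.79913 = 7764.4 m.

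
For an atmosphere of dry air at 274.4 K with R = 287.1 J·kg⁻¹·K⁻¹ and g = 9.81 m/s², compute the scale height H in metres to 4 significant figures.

H ≈ 8031 m

The scale height of an isothermal atmosphere is H = RT/g.
H = 287.1 × 274.4 / 9.81 = 78780/9.81 = 8030.6 m.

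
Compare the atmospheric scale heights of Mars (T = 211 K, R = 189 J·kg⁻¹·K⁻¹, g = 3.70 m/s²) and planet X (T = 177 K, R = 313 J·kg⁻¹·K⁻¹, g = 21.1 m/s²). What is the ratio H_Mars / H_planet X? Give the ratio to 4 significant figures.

H = RT/g for each body.
H_Mars = 189 × 211 / 3.70 = 10778 m.
H_planet X = 313 × 177 / 21.1 = 2625.6 m.
H_Mars/H_planet X = 10778/2625.6 = 4.1050.

H_Mars/H_planet X ≈ 4.105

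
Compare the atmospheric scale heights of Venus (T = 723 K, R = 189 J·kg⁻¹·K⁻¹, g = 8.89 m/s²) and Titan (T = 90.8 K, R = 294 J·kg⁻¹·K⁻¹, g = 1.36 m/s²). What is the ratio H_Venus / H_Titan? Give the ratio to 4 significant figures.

H_Venus/H_Titan ≈ 0.7831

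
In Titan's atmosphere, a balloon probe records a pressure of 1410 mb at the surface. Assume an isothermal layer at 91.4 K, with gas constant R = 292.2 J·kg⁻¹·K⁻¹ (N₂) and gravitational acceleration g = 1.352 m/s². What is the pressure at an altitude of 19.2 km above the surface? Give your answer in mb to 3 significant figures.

P ≈ 533 mb

Scale height: H = RT/g = 292.2 × 91.4 / 1.352 = 19754 m.
Barometric formula: P = P₀ exp(−z/H).
z/H = 19200/19754 = 0.97196; exp(−0.97196) = 0.37834.
P = 1410 × 0.37834 = 533.46 mb.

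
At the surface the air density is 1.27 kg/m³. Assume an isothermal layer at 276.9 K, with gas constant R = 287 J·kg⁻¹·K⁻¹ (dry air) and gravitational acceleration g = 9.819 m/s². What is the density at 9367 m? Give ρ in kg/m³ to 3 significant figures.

ρ ≈ 0.399 kg/m³

Scale height: H = RT/g = 287 × 276.9 / 9.819 = 8093.5 m.
In an isothermal atmosphere, density decays like pressure: ρ = ρ₀ exp(−z/H).
z/H = 9367.0/8093.5 = 1.1573; exp(−1.1573) = 0.31433.
ρ = 1.27 × 0.31433 = 0.39920 kg/m³.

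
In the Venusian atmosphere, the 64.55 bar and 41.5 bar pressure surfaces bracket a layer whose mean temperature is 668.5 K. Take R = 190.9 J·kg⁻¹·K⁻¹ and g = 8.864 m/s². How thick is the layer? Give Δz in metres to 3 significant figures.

Hypsometric equation: Δz = (R T̄/g) ln(P₁/P₂).
R T̄/g = 190.9 × 668.5 / 8.864 = 14397 m.
ln(64.55/41.5) = ln(1.5554) = 0.44173.
Δz = 14397 × 0.44173 = 6359.6 m.

Δz ≈ 6360 m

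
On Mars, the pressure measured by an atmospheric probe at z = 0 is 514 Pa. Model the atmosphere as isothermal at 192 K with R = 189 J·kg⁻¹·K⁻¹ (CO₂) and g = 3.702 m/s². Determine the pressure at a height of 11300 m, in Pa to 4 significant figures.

P ≈ 162.3 Pa

Scale height: H = RT/g = 189 × 192 / 3.702 = 9802.3 m.
Barometric formula: P = P₀ exp(−z/H).
z/H = 11300/9802.3 = 1.1528; exp(−1.1528) = 0.31575.
P = 514 × 0.31575 = 162.30 Pa.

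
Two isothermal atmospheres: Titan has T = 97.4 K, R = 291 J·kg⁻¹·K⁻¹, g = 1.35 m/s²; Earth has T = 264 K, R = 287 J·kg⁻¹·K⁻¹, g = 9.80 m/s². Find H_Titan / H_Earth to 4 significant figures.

H = RT/g for each body.
H_Titan = 291 × 97.4 / 1.35 = 20995 m.
H_Earth = 287 × 264 / 9.80 = 7731.4 m.
H_Titan/H_Earth = 20995/7731.4 = 2.7155.

H_Titan/H_Earth ≈ 2.716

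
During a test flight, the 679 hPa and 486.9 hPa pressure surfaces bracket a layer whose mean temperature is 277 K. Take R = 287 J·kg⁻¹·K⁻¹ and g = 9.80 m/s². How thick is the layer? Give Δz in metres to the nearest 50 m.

Hypsometric equation: Δz = (R T̄/g) ln(P₁/P₂).
R T̄/g = 287 × 277 / 9.80 = 8112.1 m.
ln(679/486.9) = ln(1.3945) = 0.33254.
Δz = 8112.1 × 0.33254 = 2697.6 m.

Δz ≈ 2700 m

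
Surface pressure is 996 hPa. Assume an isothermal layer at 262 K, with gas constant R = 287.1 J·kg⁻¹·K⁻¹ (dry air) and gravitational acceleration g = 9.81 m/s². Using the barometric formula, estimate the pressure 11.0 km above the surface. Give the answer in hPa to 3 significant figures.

Scale height: H = RT/g = 287.1 × 262 / 9.81 = 7667.7 m.
Barometric formula: P = P₀ exp(−z/H).
z/H = 11000/7667.7 = 1.4346; exp(−1.4346) = 0.23821.
P = 996 × 0.23821 = 237.26 hPa.

P ≈ 237 hPa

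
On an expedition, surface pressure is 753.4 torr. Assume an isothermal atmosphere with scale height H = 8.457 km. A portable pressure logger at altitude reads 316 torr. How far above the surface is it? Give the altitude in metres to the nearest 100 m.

Invert the barometric formula: z = H ln(P₀/P).
P₀/P = 753.4/316 = 2.3842; ln(2.3842) = 0.86886.
z = 8457.0 × 0.86886 = 7347.9 m.

z ≈ 7300 m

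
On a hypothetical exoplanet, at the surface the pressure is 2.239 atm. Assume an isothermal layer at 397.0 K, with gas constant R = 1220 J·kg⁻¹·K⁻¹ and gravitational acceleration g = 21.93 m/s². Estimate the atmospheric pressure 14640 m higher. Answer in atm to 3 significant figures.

P ≈ 1.15 atm

Scale height: H = RT/g = 1220 × 397.0 / 21.93 = 22086 m.
Barometric formula: P = P₀ exp(−z/H).
z/H = 14640/22086 = 0.66286; exp(−0.66286) = 0.51538.
P = 2.239 × 0.51538 = 1.1539 atm.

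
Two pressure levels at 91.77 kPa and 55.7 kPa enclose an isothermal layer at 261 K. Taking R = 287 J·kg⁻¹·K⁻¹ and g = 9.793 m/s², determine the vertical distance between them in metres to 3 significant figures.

Δz ≈ 3820 m

Hypsometric equation: Δz = (R T̄/g) ln(P₁/P₂).
R T̄/g = 287 × 261 / 9.793 = 7649.0 m.
ln(91.77/55.7) = ln(1.6476) = 0.49932.
Δz = 7649.0 × 0.49932 = 3819.3 m.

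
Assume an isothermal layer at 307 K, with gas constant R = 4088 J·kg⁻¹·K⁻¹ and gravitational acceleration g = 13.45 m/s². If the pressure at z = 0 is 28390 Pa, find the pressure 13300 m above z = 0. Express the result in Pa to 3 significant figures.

P ≈ 24600 Pa

Scale height: H = RT/g = 4088 × 307 / 13.45 = 93310 m.
Barometric formula: P = P₀ exp(−z/H).
z/H = 13300/93310 = 0.14254; exp(−0.14254) = 0.86715.
P = 28390 × 0.86715 = 24618 Pa.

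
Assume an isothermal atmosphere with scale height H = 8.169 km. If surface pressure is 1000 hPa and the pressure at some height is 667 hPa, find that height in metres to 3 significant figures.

z ≈ 3310 m

Invert the barometric formula: z = H ln(P₀/P).
P₀/P = 1000/667 = 1.4993; ln(1.4993) = 0.40500.
z = 8169.0 × 0.40500 = 3308.4 m.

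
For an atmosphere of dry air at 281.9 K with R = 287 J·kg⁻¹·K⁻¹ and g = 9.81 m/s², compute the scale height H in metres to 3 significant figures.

The scale height of an isothermal atmosphere is H = RT/g.
H = 287 × 281.9 / 9.81 = 80905/9.81 = 8247.2 m.

H ≈ 8250 m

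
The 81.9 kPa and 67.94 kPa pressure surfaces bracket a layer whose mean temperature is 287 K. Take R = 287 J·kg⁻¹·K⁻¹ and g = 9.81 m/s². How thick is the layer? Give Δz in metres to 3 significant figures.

Hypsometric equation: Δz = (R T̄/g) ln(P₁/P₂).
R T̄/g = 287 × 287 / 9.81 = 8396.4 m.
ln(81.9/67.94) = ln(1.2055) = 0.18689.
Δz = 8396.4 × 0.18689 = 1569.2 m.

Δz ≈ 1570 m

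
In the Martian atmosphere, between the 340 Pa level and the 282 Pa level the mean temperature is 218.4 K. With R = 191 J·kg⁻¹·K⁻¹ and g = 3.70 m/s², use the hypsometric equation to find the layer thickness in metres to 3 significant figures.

Δz ≈ 2110 m

Hypsometric equation: Δz = (R T̄/g) ln(P₁/P₂).
R T̄/g = 191 × 218.4 / 3.70 = 11274 m.
ln(340/282) = ln(1.2057) = 0.18706.
Δz = 11274 × 0.18706 = 2108.9 m.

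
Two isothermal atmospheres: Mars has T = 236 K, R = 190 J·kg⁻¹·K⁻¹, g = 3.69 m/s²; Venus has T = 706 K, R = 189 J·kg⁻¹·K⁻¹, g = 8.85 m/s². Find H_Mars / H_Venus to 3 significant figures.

H_Mars/H_Venus ≈ 0.806

H = RT/g for each body.
H_Mars = 190 × 236 / 3.69 = 12152 m.
H_Venus = 189 × 706 / 8.85 = 15077 m.
H_Mars/H_Venus = 12152/15077 = 0.80600.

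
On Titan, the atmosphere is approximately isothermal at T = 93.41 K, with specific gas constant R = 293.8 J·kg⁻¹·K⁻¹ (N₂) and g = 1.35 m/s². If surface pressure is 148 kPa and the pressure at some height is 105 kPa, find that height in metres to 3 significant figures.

z ≈ 6980 m

Scale height: H = RT/g = 293.8 × 93.41 / 1.35 = 20329 m.
Invert the barometric formula: z = H ln(P₀/P).
P₀/P = 148/105 = 1.4095; ln(1.4095) = 0.34324.
z = 20329 × 0.34324 = 6977.7 m.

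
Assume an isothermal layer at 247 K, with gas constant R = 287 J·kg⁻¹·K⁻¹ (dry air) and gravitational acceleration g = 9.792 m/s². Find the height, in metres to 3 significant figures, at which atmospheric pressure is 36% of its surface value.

z ≈ 7400 m

Scale height: H = RT/g = 287 × 247 / 9.792 = 7239.5 m.
Set P/P₀ = exp(−z/H) = 0.36, so z = −H ln(0.36).
−ln(0.36) = 1.0217; z = 7239.5 × 1.0217 = 7396.6 m.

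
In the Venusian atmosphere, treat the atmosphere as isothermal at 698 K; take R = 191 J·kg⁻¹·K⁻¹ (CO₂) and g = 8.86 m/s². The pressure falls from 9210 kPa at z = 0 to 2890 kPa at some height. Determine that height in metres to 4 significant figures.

z ≈ 17440 m

Scale height: H = RT/g = 191 × 698 / 8.86 = 15047 m.
Invert the barometric formula: z = H ln(P₀/P).
P₀/P = 9210/2890 = 3.1869; ln(3.1869) = 1.1590.
z = 15047 × 1.1590 = 17439 m.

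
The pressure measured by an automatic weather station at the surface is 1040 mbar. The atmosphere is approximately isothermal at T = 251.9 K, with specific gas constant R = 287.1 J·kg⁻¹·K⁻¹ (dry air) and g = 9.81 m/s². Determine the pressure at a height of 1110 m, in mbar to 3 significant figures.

P ≈ 895 mbar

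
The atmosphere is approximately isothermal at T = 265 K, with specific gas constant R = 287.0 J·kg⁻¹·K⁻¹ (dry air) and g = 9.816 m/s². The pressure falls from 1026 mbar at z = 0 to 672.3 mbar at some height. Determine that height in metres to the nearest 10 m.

Scale height: H = RT/g = 287.0 × 265 / 9.816 = 7748.1 m.
Invert the barometric formula: z = H ln(P₀/P).
P₀/P = 1026/672.3 = 1.5261; ln(1.5261) = 0.42272.
z = 7748.1 × 0.42272 = 3275.3 m.

z ≈ 3280 m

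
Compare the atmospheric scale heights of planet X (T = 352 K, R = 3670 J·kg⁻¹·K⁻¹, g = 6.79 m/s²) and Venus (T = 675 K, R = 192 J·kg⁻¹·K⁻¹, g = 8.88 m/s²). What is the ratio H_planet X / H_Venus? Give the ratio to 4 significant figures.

H_planet X/H_Venus ≈ 13.04

H = RT/g for each body.
H_planet X = 3670 × 352 / 6.79 = 190260 m.
H_Venus = 192 × 675 / 8.88 = 14595 m.
H_planet X/H_Venus = 190260/14595 = 13.036.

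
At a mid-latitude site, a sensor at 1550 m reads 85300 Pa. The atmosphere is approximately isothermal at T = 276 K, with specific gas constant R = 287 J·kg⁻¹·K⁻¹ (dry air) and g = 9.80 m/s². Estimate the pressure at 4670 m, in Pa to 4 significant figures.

P ≈ 57980 Pa

Scale height: H = RT/g = 287 × 276 / 9.80 = 8082.9 m.
Between two levels, P₂ = P₁ exp(−Δz/H) with Δz = z₂ − z₁.
Δz = 4670.0 − 1550.0 = 3120.0 m; Δz/H = 3120.0/8082.9 = 0.38600.
P₂ = 85300 × exp(−0.38600) = 85300 × 0.67977 = 57984 Pa.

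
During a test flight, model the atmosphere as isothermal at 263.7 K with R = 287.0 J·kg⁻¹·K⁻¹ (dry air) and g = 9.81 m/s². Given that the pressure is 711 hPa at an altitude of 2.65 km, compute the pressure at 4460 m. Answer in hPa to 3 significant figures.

Scale height: H = RT/g = 287.0 × 263.7 / 9.81 = 7714.8 m.
Between two levels, P₂ = P₁ exp(−Δz/H) with Δz = z₂ − z₁.
Δz = 4460.0 − 2650.0 = 1810.0 m; Δz/H = 1810.0/7714.8 = 0.23461.
P₂ = 711 × exp(−0.23461) = 711 × 0.79088 = 562.32 hPa.

P ≈ 562 hPa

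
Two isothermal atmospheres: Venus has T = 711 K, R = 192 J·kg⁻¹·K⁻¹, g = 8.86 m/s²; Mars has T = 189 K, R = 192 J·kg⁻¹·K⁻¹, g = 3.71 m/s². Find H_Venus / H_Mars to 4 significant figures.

H = RT/g for each body.
H_Venus = 192 × 711 / 8.86 = 15408 m.
H_Mars = 192 × 189 / 3.71 = 9781.1 m.
H_Venus/H_Mars = 15408/9781.1 = 1.5753.

H_Venus/H_Mars ≈ 1.575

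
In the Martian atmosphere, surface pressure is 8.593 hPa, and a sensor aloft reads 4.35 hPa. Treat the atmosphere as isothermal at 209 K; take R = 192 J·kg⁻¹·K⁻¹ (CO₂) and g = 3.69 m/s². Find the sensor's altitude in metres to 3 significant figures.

z ≈ 7400 m

Scale height: H = RT/g = 192 × 209 / 3.69 = 10875 m.
Invert the barometric formula: z = H ln(P₀/P).
P₀/P = 8.593/4.35 = 1.9754; ln(1.9754) = 0.68077.
z = 10875 × 0.68077 = 7403.4 m.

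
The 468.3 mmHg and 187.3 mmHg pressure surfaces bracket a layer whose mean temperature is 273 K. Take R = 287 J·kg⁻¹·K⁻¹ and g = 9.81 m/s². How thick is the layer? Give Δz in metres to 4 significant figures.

Δz ≈ 7319 m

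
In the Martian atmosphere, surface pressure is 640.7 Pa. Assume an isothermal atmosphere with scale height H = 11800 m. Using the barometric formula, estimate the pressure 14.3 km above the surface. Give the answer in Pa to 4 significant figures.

Barometric formula: P = P₀ exp(−z/H).
z/H = 14300/11800 = 1.2119; exp(−1.2119) = 0.29763.
P = 640.7 × 0.29763 = 190.69 Pa.

P ≈ 190.7 Pa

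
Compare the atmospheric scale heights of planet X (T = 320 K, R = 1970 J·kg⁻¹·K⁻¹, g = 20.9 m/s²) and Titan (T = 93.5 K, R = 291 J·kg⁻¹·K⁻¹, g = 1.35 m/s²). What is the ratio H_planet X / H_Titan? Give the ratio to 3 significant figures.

H_planet X/H_Titan ≈ 1.50

H = RT/g for each body.
H_planet X = 1970 × 320 / 20.9 = 30163 m.
H_Titan = 291 × 93.5 / 1.35 = 20154 m.
H_planet X/H_Titan = 30163/20154 = 1.4966.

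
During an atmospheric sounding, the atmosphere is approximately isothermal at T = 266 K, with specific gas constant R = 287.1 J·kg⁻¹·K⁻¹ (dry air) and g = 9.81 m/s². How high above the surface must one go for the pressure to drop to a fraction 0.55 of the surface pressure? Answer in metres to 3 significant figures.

z ≈ 4650 m

Scale height: H = RT/g = 287.1 × 266 / 9.81 = 7784.8 m.
Set P/P₀ = exp(−z/H) = 0.55, so z = −H ln(0.55).
−ln(0.55) = 0.59784; z = 7784.8 × 0.59784 = 4654.1 m.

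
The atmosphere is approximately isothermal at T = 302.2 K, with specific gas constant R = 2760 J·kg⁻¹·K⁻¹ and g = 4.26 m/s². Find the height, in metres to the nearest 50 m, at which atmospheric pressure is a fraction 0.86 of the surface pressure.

z ≈ 29550 m

Scale height: H = RT/g = 2760 × 302.2 / 4.26 = 195790 m.
Set P/P₀ = exp(−z/H) = 0.86, so z = −H ln(0.86).
−ln(0.86) = 0.15082; z = 195790 × 0.15082 = 29529 m.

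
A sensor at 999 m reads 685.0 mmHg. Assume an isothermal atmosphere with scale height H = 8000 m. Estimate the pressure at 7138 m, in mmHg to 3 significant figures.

Between two levels, P₂ = P₁ exp(−Δz/H) with Δz = z₂ − z₁.
Δz = 7138.0 − 999.00 = 6139.0 m; Δz/H = 6139.0/8000.0 = 0.76738.
P₂ = 685.0 × exp(−0.76738) = 685.0 × 0.46423 = 318.00 mmHg.

P ≈ 318 mmHg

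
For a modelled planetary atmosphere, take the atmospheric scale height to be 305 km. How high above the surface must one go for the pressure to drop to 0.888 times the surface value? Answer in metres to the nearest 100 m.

Set P/P₀ = exp(−z/H) = 0.888, so z = −H ln(0.888).
−ln(0.888) = 0.11878; z = 305000 × 0.11878 = 36228 m.

z ≈ 36200 m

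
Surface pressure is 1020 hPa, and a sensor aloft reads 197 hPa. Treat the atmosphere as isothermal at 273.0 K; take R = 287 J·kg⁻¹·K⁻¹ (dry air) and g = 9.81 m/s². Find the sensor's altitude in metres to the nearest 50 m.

Scale height: H = RT/g = 287 × 273.0 / 9.81 = 7986.9 m.
Invert the barometric formula: z = H ln(P₀/P).
P₀/P = 1020/197 = 5.1777; ln(5.1777) = 1.6444.
z = 7986.9 × 1.6444 = 13134 m.

z ≈ 13150 m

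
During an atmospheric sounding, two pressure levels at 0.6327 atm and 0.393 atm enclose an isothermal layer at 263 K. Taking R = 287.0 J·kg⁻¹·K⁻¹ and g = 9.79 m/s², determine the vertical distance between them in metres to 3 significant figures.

Δz ≈ 3670 m

Hypsometric equation: Δz = (R T̄/g) ln(P₁/P₂).
R T̄/g = 287.0 × 263 / 9.79 = 7710.0 m.
ln(0.6327/0.393) = ln(1.6099) = 0.47617.
Δz = 7710.0 × 0.47617 = 3671.3 m.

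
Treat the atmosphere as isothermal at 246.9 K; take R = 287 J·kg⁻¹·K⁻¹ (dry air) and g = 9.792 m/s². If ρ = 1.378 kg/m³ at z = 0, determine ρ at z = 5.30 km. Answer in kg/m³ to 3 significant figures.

Scale height: H = RT/g = 287 × 246.9 / 9.792 = 7236.6 m.
In an isothermal atmosphere, density decays like pressure: ρ = ρ₀ exp(−z/H).
z/H = 5300.0/7236.6 = 0.73239; exp(−0.73239) = 0.48076.
ρ = 1.378 × 0.48076 = 0.66249 kg/m³.

ρ ≈ 0.662 kg/m³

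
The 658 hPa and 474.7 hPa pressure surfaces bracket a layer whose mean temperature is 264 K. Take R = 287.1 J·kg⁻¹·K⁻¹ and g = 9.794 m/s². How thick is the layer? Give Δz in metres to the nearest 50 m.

Hypsometric equation: Δz = (R T̄/g) ln(P₁/P₂).
R T̄/g = 287.1 × 264 / 9.794 = 7738.9 m.
ln(658/474.7) = ln(1.3861) = 0.32649.
Δz = 7738.9 × 0.32649 = 2526.7 m.

Δz ≈ 2550 m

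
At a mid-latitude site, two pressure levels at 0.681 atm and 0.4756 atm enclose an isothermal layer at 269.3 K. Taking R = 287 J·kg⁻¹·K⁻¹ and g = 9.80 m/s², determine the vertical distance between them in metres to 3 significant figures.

Hypsometric equation: Δz = (R T̄/g) ln(P₁/P₂).
R T̄/g = 287 × 269.3 / 9.80 = 7886.6 m.
ln(0.681/0.4756) = ln(1.4319) = 0.35900.
Δz = 7886.6 × 0.35900 = 2831.3 m.

Δz ≈ 2830 m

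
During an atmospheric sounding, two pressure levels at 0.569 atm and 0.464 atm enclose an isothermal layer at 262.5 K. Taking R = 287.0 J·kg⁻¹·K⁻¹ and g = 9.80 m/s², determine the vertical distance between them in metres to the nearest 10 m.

Hypsometric equation: Δz = (R T̄/g) ln(P₁/P₂).
R T̄/g = 287.0 × 262.5 / 9.80 = 7687.5 m.
ln(0.569/0.464) = ln(1.2263) = 0.20400.
Δz = 7687.5 × 0.20400 = 1568.2 m.

Δz ≈ 1570 m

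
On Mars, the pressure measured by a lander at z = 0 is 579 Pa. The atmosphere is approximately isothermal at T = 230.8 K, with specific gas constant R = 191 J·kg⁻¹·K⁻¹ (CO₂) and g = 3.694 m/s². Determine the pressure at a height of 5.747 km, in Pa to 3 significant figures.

P ≈ 358 Pa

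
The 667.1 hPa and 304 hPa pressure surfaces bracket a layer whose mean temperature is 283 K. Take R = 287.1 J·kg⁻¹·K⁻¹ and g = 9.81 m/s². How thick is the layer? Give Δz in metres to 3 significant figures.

Δz ≈ 6510 m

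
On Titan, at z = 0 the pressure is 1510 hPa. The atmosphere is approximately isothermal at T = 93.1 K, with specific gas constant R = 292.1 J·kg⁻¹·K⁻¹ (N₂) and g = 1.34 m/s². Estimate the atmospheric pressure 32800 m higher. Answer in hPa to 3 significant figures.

Scale height: H = RT/g = 292.1 × 93.1 / 1.34 = 20294 m.
Barometric formula: P = P₀ exp(−z/H).
z/H = 32800/20294 = 1.6162; exp(−1.6162) = 0.19865.
P = 1510 × 0.19865 = 299.96 hPa.

P ≈ 300 hPa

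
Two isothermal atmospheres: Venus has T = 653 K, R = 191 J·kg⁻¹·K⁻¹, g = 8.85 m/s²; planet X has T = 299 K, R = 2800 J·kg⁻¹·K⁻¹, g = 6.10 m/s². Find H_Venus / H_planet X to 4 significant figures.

H_Venus/H_planet X ≈ 0.1027

H = RT/g for each body.
H_Venus = 191 × 653 / 8.85 = 14093 m.
H_planet X = 2800 × 299 / 6.10 = 137250 m.
H_Venus/H_planet X = 14093/137250 = 0.10268.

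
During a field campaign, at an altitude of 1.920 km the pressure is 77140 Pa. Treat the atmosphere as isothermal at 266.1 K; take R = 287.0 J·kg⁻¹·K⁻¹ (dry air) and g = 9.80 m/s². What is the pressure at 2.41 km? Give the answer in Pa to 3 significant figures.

Scale height: H = RT/g = 287.0 × 266.1 / 9.80 = 7792.9 m.
Between two levels, P₂ = P₁ exp(−Δz/H) with Δz = z₂ − z₁.
Δz = 2410.0 − 1920.0 = 490.00 m; Δz/H = 490.00/7792.9 = 0.062878.
P₂ = 77140 × exp(−0.062878) = 77140 × 0.93906 = 72439 Pa.

P ≈ 72400 Pa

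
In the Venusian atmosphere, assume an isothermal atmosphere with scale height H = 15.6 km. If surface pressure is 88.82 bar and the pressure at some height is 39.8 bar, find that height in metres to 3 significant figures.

z ≈ 12500 m

Invert the barometric formula: z = H ln(P₀/P).
P₀/P = 88.82/39.8 = 2.2317; ln(2.2317) = 0.80276.
z = 15600 × 0.80276 = 12523 m.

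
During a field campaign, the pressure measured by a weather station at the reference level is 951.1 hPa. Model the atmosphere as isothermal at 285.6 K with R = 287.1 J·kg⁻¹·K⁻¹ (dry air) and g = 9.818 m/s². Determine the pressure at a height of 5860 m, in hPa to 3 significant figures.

P ≈ 472 hPa

Scale height: H = RT/g = 287.1 × 285.6 / 9.818 = 8351.6 m.
Barometric formula: P = P₀ exp(−z/H).
z/H = 5860.0/8351.6 = 0.70166; exp(−0.70166) = 0.49576.
P = 951.1 × 0.49576 = 471.52 hPa.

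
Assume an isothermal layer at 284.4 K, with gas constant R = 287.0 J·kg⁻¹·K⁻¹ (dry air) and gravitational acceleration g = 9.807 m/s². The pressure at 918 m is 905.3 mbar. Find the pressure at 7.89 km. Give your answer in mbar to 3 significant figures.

Scale height: H = RT/g = 287.0 × 284.4 / 9.807 = 8322.9 m.
Between two levels, P₂ = P₁ exp(−Δz/H) with Δz = z₂ − z₁.
Δz = 7890.0 − 918.00 = 6972.0 m; Δz/H = 6972.0/8322.9 = 0.83769.
P₂ = 905.3 × exp(−0.83769) = 905.3 × 0.43271 = 391.73 mbar.

P ≈ 392 mbar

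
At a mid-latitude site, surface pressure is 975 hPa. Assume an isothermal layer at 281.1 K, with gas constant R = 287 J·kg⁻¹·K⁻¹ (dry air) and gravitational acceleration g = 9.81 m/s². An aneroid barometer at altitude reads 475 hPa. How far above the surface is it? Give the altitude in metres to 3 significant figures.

Scale height: H = RT/g = 287 × 281.1 / 9.81 = 8223.8 m.
Invert the barometric formula: z = H ln(P₀/P).
P₀/P = 975/475 = 2.0526; ln(2.0526) = 0.71911.
z = 8223.8 × 0.71911 = 5913.8 m.

z ≈ 5910 m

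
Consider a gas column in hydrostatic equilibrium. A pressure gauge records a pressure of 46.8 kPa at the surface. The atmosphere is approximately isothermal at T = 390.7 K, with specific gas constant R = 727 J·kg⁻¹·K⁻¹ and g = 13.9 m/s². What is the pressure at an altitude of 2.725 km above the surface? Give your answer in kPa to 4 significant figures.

Scale height: H = RT/g = 727 × 390.7 / 13.9 = 20434 m.
Barometric formula: P = P₀ exp(−z/H).
z/H = 2725.0/20434 = 0.13336; exp(−0.13336) = 0.87515.
P = 46.8 × 0.87515 = 40.957 kPa.

P ≈ 40.96 kPa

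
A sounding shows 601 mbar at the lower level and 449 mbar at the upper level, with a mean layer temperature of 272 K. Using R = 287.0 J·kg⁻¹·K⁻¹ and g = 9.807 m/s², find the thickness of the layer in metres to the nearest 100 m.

Hypsometric equation: Δz = (R T̄/g) ln(P₁/P₂).
R T̄/g = 287.0 × 272 / 9.807 = 7960.0 m.
ln(601/449) = ln(1.3385) = 0.29155.
Δz = 7960.0 × 0.29155 = 2320.7 m.

Δz ≈ 2300 m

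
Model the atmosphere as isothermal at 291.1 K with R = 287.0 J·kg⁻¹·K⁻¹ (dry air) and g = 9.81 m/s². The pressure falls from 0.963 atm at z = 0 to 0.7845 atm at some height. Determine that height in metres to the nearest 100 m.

z ≈ 1700 m

Scale height: H = RT/g = 287.0 × 291.1 / 9.81 = 8516.4 m.
Invert the barometric formula: z = H ln(P₀/P).
P₀/P = 0.963/0.7845 = 1.2275; ln(1.2275) = 0.20498.
z = 8516.4 × 0.20498 = 1745.7 m.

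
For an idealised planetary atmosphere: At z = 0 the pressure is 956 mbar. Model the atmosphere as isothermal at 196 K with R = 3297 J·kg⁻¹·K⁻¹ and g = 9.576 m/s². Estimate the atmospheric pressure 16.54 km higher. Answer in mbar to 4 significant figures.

P ≈ 748.2 mbar

Scale height: H = RT/g = 3297 × 196 / 9.576 = 67482 m.
Barometric formula: P = P₀ exp(−z/H).
z/H = 16540/67482 = 0.24510; exp(−0.24510) = 0.78263.
P = 956 × 0.78263 = 748.19 mbar.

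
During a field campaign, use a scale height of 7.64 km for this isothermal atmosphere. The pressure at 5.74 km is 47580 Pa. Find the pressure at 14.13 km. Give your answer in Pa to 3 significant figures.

Between two levels, P₂ = P₁ exp(−Δz/H) with Δz = z₂ − z₁.
Δz = 14130 − 5740.0 = 8390.0 m; Δz/H = 8390.0/7640.0 = 1.0982.
P₂ = 47580 × exp(−1.0982) = 47580 × 0.33347 = 15867 Pa.

P ≈ 15900 Pa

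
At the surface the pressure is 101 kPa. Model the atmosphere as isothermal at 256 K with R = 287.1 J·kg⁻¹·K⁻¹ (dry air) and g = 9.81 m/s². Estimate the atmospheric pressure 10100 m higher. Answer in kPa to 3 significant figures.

P ≈ 26.2 kPa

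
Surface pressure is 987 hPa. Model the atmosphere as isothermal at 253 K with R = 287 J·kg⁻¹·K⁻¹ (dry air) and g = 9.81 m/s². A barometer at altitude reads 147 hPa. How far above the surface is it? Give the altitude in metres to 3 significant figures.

z ≈ 14100 m

Scale height: H = RT/g = 287 × 253 / 9.81 = 7401.7 m.
Invert the barometric formula: z = H ln(P₀/P).
P₀/P = 987/147 = 6.7143; ln(6.7143) = 1.9042.
z = 7401.7 × 1.9042 = 14094 m.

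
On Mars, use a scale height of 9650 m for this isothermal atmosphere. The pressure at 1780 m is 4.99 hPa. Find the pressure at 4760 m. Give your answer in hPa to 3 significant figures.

Between two levels, P₂ = P₁ exp(−Δz/H) with Δz = z₂ − z₁.
Δz = 4760.0 − 1780.0 = 2980.0 m; Δz/H = 2980.0/9650.0 = 0.30881.
P₂ = 4.99 × exp(−0.30881) = 4.99 × 0.73432 = 3.6643 hPa.

P ≈ 3.66 hPa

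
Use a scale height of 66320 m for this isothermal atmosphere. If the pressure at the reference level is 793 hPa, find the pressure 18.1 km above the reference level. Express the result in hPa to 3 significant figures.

P ≈ 604 hPa

Barometric formula: P = P₀ exp(−z/H).
z/H = 18100/66320 = 0.27292; exp(−0.27292) = 0.76115.
P = 793 × 0.76115 = 603.59 hPa.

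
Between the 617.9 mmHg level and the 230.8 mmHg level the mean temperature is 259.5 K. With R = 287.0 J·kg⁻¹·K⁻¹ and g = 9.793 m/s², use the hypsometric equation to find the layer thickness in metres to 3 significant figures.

Δz ≈ 7490 m

Hypsometric equation: Δz = (R T̄/g) ln(P₁/P₂).
R T̄/g = 287.0 × 259.5 / 9.793 = 7605.1 m.
ln(617.9/230.8) = ln(2.6772) = 0.98477.
Δz = 7605.1 × 0.98477 = 7489.3 m.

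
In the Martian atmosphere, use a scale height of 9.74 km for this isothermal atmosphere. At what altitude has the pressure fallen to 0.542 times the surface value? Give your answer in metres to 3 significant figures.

z ≈ 5970 m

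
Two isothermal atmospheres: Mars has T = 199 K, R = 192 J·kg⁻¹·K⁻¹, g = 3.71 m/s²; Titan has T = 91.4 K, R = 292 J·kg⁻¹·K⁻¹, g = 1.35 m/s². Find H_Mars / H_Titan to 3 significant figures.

H_Mars/H_Titan ≈ 0.521

H = RT/g for each body.
H_Mars = 192 × 199 / 3.71 = 10299 m.
H_Titan = 292 × 91.4 / 1.35 = 19769 m.
H_Mars/H_Titan = 10299/19769 = 0.52097.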